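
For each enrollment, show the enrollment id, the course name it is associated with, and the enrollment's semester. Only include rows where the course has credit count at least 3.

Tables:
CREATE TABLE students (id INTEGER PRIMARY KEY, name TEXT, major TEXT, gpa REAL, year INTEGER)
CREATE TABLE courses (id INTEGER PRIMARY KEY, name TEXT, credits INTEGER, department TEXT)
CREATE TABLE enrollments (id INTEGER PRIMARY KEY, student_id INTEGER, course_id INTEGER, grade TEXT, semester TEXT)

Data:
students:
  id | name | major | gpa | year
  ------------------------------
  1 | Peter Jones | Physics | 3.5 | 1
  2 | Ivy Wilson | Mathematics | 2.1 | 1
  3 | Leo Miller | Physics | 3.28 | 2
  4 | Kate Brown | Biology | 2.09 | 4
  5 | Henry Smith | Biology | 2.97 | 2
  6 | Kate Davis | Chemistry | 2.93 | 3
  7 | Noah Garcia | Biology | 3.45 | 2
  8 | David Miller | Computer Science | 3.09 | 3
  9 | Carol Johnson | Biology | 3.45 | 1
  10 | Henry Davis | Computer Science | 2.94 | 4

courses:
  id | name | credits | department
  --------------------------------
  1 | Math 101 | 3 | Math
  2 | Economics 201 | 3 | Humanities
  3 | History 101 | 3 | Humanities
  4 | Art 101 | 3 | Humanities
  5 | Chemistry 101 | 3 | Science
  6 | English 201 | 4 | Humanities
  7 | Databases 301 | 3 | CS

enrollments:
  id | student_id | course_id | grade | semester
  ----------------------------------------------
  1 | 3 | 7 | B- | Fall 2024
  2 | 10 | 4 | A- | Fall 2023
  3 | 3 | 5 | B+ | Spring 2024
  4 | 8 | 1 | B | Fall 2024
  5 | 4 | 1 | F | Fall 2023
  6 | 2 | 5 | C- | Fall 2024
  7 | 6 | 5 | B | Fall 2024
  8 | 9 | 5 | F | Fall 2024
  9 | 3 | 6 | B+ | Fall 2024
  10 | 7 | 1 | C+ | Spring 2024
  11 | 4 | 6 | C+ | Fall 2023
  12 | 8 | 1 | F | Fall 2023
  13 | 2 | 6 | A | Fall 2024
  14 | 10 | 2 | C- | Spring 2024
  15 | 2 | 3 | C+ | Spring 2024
SELECT c.id, p.name AS course, c.semester FROM enrollments c JOIN courses p ON c.course_id = p.id WHERE p.credits >= 3

Execution result:
id | course | semester
1 | Databases 301 | Fall 2024
2 | Art 101 | Fall 2023
3 | Chemistry 101 | Spring 2024
4 | Math 101 | Fall 2024
5 | Math 101 | Fall 2023
6 | Chemistry 101 | Fall 2024
7 | Chemistry 101 | Fall 2024
8 | Chemistry 101 | Fall 2024
9 | English 201 | Fall 2024
10 | Math 101 | Spring 2024
11 | English 201 | Fall 2023
12 | Math 101 | Fall 2023
13 | English 201 | Fall 2024
14 | Economics 201 | Spring 2024
15 | History 101 | Spring 2024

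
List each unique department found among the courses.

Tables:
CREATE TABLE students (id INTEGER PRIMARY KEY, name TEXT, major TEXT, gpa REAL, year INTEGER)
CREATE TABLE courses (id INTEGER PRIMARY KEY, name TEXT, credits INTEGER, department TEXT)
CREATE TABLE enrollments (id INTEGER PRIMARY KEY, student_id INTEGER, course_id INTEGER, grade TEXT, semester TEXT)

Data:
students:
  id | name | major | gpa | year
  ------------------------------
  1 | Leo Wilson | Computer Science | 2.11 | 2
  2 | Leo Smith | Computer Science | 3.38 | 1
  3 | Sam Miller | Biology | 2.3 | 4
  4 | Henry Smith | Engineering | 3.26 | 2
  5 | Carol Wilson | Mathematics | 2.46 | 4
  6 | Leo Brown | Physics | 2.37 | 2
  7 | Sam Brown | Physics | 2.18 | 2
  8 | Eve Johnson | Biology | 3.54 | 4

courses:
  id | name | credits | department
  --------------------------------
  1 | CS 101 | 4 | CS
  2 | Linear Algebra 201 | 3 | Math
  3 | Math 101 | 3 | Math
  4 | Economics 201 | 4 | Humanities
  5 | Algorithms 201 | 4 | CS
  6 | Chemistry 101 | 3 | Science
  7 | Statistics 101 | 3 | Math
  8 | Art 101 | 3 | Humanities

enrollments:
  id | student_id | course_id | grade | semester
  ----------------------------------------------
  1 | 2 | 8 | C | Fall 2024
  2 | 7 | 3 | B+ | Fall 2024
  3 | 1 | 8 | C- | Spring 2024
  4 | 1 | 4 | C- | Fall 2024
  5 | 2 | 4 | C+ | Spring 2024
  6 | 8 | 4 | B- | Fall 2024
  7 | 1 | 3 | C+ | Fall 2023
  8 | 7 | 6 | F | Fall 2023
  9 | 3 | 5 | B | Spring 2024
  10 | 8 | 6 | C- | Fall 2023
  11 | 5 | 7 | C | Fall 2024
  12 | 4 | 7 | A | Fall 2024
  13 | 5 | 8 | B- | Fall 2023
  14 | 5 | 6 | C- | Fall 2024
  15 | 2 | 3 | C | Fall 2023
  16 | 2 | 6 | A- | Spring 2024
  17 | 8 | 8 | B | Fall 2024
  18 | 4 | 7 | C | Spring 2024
SELECT DISTINCT department FROM courses

Execution result:
department
CS
Math
Humanities
Science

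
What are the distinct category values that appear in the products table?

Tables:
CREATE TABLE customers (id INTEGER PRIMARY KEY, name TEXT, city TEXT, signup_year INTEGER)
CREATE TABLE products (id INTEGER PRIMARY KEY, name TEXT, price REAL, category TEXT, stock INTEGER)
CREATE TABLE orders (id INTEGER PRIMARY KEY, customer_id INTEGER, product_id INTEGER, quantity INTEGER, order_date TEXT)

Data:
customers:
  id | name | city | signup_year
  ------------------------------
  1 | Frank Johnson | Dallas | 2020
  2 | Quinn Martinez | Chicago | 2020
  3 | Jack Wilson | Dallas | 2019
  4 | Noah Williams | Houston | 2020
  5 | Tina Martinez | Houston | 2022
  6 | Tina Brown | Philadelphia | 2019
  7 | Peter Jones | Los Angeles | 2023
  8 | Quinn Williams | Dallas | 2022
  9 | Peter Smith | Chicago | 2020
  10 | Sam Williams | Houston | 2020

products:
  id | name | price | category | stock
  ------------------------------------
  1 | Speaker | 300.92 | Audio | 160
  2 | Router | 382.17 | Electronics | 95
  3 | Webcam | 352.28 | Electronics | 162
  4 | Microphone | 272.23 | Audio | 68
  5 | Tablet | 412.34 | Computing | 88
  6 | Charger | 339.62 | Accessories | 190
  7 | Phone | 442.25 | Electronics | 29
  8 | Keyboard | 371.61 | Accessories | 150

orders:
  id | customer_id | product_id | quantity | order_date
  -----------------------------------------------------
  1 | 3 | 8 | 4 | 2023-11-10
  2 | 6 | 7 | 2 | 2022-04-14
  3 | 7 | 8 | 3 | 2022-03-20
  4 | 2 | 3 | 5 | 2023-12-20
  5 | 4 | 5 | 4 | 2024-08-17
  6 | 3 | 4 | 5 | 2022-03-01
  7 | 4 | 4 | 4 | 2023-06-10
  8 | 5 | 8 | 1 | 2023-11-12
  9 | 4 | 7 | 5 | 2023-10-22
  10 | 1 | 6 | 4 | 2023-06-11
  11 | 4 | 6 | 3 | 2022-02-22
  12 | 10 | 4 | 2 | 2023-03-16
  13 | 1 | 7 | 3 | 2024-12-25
SELECT DISTINCT category FROM products

Execution result:
category
Audio
Electronics
Computing
Accessories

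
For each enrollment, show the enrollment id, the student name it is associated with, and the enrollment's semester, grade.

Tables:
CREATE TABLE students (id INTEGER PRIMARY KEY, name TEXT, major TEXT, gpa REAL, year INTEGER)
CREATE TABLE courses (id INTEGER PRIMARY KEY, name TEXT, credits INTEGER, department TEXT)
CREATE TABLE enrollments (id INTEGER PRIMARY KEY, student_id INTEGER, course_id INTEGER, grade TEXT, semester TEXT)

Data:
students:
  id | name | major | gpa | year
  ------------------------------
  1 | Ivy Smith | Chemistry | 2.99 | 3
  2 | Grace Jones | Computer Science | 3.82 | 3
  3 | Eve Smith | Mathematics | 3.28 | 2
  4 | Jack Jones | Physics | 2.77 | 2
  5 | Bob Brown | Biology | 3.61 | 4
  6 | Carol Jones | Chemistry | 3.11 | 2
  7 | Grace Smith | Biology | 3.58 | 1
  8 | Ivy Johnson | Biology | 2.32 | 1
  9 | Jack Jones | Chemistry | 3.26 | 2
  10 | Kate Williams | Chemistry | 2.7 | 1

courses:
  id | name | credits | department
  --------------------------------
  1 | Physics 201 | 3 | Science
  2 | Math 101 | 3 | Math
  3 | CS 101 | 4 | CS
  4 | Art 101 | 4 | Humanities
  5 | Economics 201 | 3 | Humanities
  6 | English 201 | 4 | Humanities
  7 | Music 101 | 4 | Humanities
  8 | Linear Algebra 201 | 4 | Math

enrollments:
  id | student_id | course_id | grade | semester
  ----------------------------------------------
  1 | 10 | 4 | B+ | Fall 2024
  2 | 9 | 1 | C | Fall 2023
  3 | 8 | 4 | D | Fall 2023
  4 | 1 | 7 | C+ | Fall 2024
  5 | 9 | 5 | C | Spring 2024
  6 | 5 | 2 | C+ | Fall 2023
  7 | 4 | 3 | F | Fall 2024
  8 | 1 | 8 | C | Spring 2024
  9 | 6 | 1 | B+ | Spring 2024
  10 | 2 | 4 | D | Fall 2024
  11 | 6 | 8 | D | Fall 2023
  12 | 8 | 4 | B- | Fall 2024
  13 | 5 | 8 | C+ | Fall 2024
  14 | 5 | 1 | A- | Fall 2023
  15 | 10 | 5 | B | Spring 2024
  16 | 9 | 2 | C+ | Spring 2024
SELECT c.id, p.name AS student, c.semester, c.grade FROM enrollments c JOIN students p ON c.student_id = p.id

Execution result:
id | student | semester | grade
1 | Kate Williams | Fall 2024 | B+
2 | Jack Jones | Fall 2023 | C
3 | Ivy Johnson | Fall 2023 | D
4 | Ivy Smith | Fall 2024 | C+
5 | Jack Jones | Spring 2024 | C
6 | Bob Brown | Fall 2023 | C+
7 | Jack Jones | Fall 2024 | F
8 | Ivy Smith | Spring 2024 | C
9 | Carol Jones | Spring 2024 | B+
10 | Grace Jones | Fall 2024 | D
11 | Carol Jones | Fall 2023 | D
12 | Ivy Johnson | Fall 2024 | B-
13 | Bob Brown | Fall 2024 | C+
14 | Bob Brown | Fall 2023 | A-
15 | Kate Williams | Spring 2024 | B
16 | Jack Jones | Spring 2024 | C+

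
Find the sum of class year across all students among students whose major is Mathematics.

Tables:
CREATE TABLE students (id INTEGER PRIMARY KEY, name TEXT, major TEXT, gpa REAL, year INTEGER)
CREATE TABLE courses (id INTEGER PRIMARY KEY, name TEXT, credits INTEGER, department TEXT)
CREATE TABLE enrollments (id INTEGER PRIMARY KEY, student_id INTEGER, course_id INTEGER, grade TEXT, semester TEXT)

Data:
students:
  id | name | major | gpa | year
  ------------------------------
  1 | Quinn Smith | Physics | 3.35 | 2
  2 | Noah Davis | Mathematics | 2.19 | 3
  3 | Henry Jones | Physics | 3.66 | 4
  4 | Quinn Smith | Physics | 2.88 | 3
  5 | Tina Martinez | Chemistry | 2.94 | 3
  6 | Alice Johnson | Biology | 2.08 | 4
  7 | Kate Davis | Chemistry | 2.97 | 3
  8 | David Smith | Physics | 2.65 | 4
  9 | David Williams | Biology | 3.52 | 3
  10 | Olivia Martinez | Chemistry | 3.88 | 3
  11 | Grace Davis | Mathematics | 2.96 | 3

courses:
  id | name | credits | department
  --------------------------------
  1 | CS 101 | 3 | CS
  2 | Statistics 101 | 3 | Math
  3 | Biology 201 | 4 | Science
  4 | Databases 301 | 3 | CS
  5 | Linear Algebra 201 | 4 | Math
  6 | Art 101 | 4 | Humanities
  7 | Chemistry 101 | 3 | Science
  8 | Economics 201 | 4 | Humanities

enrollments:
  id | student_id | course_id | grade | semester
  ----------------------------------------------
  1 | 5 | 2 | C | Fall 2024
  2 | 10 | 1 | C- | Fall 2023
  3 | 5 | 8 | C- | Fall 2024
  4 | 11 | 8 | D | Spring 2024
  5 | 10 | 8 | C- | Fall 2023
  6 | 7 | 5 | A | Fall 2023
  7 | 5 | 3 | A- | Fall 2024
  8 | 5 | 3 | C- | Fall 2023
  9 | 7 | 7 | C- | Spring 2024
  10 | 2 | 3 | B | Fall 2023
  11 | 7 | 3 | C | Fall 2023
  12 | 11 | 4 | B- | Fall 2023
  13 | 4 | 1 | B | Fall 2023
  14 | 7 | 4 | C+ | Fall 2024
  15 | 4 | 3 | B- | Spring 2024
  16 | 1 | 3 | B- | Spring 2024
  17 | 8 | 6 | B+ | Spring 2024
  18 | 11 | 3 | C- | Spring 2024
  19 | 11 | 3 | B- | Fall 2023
SELECT SUM(year) FROM students WHERE major = 'Mathematics'

Execution result:
6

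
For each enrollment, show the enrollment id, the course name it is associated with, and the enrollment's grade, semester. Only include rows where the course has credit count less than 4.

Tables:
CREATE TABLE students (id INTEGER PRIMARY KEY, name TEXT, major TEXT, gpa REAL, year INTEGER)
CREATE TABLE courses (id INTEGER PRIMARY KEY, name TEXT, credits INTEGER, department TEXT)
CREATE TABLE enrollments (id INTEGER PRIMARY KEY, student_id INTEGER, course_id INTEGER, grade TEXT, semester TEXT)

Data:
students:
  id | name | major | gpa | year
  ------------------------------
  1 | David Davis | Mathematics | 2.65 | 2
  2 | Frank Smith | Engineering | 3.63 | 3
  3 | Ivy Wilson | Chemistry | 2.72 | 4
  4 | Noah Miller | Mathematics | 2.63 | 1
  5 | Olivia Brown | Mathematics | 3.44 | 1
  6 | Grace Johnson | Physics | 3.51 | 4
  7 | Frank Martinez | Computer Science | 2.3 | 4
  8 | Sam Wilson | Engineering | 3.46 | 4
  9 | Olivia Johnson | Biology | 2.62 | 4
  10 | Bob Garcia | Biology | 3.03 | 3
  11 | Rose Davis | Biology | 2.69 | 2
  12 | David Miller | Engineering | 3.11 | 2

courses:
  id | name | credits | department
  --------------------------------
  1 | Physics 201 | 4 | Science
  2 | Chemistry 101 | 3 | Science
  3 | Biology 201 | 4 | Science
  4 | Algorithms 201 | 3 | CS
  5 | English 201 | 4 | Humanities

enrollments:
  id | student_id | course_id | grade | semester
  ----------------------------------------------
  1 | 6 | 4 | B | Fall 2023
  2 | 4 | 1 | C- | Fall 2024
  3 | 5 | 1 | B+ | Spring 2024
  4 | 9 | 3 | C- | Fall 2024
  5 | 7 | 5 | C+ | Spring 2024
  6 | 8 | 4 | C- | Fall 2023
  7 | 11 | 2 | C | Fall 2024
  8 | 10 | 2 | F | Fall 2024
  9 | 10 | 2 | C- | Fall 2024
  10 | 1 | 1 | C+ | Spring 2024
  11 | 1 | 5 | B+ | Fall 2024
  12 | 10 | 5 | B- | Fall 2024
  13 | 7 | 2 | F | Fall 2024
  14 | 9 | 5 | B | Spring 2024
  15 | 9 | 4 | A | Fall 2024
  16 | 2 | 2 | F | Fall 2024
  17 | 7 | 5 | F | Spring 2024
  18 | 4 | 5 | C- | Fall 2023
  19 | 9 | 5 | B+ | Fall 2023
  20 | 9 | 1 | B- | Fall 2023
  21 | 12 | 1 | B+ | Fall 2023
SELECT c.id, p.name AS course, c.grade, c.semester FROM enrollments c JOIN courses p ON c.course_id = p.id WHERE p.credits < 4

Execution result:
id | course | grade | semester
1 | Algorithms 201 | B | Fall 2023
6 | Algorithms 201 | C- | Fall 2023
7 | Chemistry 101 | C | Fall 2024
8 | Chemistry 101 | F | Fall 2024
9 | Chemistry 101 | C- | Fall 2024
13 | Chemistry 101 | F | Fall 2024
15 | Algorithms 201 | A | Fall 2024
16 | Chemistry 101 | F | Fall 2024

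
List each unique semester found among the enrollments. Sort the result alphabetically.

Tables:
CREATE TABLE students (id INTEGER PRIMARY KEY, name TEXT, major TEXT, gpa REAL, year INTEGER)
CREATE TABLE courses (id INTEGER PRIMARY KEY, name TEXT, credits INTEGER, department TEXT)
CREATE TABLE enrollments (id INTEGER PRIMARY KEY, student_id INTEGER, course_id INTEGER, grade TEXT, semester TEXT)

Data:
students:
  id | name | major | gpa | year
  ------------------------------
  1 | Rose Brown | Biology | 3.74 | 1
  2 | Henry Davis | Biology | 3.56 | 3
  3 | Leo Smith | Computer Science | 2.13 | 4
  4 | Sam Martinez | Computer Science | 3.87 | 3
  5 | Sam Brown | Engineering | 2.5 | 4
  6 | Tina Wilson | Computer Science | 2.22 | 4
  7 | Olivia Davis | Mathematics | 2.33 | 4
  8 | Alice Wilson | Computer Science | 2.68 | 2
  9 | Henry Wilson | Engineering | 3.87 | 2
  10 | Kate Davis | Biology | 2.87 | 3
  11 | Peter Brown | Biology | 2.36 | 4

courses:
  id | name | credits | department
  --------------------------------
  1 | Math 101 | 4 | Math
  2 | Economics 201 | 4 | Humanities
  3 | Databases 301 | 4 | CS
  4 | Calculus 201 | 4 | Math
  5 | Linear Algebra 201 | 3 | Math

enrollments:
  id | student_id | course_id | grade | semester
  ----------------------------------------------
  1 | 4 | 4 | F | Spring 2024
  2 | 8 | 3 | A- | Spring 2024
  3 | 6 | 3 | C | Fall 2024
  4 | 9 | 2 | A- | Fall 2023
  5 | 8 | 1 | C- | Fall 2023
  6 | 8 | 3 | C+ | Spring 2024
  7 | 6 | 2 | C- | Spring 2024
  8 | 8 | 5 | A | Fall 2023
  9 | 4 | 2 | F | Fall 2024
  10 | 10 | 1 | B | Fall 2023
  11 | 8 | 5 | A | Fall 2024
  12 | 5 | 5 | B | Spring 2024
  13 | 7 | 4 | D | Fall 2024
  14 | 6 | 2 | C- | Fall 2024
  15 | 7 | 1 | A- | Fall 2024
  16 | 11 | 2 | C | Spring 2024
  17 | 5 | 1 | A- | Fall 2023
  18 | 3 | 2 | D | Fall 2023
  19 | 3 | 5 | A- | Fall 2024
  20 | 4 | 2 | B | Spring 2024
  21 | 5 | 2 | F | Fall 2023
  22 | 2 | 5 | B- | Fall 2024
SELECT DISTINCT semester FROM enrollments ORDER BY semester

Execution result:
semester
Fall 2023
Fall 2024
Spring 2024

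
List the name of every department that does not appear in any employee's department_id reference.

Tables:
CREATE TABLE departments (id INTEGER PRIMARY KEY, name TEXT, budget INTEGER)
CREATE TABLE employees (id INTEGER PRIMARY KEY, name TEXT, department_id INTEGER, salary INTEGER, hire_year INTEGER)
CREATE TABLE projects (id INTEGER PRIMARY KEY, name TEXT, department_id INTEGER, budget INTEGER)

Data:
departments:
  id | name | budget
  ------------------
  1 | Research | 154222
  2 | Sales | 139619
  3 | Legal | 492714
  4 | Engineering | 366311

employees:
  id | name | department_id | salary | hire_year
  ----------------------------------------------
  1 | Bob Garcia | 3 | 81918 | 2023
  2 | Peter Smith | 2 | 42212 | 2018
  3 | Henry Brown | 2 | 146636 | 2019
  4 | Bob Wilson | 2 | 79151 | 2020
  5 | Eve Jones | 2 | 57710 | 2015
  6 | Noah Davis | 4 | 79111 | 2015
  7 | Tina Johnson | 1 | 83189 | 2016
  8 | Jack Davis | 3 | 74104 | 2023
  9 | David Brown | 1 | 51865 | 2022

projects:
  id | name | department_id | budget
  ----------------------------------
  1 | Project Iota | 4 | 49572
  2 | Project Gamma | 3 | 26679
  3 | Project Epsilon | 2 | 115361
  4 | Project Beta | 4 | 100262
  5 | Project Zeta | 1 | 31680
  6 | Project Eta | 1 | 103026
SELECT p.name FROM departments p LEFT JOIN employees c ON c.department_id = p.id WHERE c.id IS NULL

Execution result:
(no rows)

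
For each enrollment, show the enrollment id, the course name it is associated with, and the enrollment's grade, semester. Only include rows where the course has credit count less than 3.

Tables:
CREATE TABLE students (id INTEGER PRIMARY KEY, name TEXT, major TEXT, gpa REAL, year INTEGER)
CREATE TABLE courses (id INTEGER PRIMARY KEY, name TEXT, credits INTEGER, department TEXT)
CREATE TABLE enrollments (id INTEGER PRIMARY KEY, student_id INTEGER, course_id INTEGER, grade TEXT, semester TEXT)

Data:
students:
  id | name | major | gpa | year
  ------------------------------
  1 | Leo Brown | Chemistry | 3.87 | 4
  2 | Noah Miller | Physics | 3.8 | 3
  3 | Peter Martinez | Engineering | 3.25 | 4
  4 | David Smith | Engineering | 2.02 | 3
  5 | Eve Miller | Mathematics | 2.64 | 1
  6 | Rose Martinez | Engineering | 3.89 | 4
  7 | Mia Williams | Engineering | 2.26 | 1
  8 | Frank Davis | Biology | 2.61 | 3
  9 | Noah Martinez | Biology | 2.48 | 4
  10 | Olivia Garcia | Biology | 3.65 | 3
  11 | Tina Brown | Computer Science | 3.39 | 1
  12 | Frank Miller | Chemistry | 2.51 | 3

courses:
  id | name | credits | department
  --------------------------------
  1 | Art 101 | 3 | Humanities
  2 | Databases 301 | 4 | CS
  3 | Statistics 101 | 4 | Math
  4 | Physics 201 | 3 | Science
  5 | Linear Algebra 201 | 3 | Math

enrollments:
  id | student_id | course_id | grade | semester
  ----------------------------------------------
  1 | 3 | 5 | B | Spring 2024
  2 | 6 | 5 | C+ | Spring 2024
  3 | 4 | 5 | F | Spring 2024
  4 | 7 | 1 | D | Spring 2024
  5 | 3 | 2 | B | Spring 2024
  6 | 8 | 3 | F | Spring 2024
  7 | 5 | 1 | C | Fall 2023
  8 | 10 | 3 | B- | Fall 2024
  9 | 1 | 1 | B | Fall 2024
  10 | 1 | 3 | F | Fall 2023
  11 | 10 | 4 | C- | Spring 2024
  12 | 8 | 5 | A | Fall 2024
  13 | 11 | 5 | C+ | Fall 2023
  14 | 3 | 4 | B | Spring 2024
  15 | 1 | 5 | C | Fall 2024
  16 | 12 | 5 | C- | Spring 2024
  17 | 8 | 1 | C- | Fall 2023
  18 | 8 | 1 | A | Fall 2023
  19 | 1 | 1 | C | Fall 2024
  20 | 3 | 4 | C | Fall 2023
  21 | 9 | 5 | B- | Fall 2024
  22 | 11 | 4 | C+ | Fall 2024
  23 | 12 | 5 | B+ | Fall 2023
SELECT c.id, p.name AS course, c.grade, c.semester FROM enrollments c JOIN courses p ON c.course_id = p.id WHERE p.credits < 3

Execution result:
(no rows)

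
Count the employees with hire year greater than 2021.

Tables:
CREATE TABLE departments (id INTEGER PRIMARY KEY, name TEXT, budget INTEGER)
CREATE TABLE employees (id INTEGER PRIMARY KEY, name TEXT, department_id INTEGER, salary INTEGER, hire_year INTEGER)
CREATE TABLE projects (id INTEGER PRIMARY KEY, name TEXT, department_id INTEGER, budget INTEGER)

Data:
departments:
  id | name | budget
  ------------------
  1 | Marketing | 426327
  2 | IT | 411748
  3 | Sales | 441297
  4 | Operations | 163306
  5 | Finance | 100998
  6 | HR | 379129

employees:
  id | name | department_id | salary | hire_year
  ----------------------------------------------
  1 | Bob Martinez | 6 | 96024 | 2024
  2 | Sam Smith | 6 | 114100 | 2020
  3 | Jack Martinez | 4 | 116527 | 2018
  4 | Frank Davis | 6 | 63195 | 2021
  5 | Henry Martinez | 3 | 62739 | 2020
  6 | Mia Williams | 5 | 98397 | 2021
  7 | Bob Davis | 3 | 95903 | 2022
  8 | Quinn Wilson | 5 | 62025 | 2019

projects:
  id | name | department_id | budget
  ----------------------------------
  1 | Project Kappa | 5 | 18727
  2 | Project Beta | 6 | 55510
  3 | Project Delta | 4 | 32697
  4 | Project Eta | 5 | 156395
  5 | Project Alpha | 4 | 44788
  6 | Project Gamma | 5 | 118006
SELECT COUNT(*) FROM employees WHERE hire_year > 2021

Execution result:
2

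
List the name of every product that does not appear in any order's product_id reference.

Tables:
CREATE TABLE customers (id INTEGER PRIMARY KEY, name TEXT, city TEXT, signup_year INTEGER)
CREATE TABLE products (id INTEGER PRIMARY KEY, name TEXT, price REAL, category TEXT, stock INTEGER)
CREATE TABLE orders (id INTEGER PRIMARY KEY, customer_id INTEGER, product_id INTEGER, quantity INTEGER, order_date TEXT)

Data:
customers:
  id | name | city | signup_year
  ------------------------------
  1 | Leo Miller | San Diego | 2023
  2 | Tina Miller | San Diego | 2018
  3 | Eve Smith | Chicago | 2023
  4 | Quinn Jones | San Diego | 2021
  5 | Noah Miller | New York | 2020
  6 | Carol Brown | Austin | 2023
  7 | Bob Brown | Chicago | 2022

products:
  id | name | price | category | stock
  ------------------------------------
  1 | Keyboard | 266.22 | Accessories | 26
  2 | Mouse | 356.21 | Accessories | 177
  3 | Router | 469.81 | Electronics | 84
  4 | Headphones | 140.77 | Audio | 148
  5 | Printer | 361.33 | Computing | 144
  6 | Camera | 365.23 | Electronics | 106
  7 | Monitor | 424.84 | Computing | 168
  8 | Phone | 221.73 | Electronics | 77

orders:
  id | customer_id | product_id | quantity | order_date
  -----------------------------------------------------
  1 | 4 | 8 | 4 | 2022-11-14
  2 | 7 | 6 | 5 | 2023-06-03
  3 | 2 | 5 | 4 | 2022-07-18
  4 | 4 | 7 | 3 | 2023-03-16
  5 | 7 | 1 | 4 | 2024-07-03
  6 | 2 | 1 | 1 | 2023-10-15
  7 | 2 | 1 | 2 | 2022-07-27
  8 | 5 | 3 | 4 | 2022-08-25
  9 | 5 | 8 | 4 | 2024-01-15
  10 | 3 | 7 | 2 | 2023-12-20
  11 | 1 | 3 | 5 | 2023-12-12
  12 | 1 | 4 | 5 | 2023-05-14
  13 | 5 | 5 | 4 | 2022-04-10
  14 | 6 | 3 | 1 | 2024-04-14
SELECT p.name FROM products p LEFT JOIN orders c ON c.product_id = p.id WHERE c.id IS NULL

Execution result:
Mouse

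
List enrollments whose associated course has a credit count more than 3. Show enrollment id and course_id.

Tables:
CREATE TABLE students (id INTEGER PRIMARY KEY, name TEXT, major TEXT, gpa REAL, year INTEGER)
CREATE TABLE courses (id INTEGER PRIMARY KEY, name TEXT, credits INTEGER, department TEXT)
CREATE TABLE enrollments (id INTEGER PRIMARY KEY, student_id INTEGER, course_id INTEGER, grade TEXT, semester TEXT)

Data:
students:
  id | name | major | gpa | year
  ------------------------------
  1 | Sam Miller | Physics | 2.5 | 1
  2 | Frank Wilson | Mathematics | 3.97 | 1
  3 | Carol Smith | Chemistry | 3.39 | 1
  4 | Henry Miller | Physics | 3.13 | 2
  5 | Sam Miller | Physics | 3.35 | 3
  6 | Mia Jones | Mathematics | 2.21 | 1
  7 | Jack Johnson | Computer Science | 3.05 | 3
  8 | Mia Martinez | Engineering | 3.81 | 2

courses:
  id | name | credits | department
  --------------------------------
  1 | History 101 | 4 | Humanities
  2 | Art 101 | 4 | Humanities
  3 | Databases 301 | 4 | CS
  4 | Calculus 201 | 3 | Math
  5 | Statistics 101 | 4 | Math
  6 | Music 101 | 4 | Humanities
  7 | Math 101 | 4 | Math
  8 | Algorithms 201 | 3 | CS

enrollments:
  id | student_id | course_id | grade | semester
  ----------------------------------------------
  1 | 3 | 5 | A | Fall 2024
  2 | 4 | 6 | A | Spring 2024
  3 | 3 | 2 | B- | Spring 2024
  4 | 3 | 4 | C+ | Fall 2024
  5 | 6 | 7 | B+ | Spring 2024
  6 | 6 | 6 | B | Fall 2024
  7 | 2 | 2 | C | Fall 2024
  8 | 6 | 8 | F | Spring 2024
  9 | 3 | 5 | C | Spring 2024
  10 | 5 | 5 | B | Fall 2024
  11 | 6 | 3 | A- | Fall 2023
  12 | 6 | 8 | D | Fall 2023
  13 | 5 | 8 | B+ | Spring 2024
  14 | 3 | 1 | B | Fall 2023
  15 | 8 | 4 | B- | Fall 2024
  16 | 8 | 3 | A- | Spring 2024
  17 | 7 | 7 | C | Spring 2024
SELECT id, course_id FROM enrollments WHERE course_id IN (SELECT id FROM courses WHERE credits > 3)

Execution result:
id | course_id
1 | 5
2 | 6
3 | 2
5 | 7
6 | 6
7 | 2
9 | 5
10 | 5
11 | 3
14 | 1
16 | 3
17 | 7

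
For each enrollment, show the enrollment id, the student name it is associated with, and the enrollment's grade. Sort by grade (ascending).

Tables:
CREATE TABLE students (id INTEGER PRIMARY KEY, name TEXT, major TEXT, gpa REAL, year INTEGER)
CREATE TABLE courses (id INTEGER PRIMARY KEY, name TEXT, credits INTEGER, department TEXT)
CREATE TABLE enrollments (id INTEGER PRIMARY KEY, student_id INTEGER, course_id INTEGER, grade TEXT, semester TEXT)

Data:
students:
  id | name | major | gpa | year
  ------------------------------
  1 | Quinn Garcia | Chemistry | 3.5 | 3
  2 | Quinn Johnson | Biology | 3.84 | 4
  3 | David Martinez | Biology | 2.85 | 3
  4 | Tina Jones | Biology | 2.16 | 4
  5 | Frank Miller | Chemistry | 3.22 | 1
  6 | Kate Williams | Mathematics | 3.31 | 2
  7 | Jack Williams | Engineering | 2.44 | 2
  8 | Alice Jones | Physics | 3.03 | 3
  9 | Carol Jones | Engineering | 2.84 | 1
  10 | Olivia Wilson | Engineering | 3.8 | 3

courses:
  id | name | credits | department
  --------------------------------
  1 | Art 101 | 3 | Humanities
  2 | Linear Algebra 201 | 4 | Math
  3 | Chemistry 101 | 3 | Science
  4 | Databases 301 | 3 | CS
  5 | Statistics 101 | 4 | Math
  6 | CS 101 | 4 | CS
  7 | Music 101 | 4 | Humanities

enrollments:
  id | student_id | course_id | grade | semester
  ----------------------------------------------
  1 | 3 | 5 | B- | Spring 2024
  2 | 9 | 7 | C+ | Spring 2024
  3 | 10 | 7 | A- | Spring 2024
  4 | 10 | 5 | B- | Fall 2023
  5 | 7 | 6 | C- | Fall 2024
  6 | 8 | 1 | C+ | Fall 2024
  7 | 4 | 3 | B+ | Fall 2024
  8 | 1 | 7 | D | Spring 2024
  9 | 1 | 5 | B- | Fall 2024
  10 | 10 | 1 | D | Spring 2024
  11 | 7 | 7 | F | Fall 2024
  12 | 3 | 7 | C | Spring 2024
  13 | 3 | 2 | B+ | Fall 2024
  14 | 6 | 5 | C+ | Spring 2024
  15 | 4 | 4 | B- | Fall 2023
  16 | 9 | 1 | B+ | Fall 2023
SELECT c.id, p.name AS student, c.grade FROM enrollments c JOIN students p ON c.student_id = p.id ORDER BY c.grade ASC

Execution result:
id | student | grade
3 | Olivia Wilson | A-
7 | Tina Jones | B+
13 | David Martinez | B+
16 | Carol Jones | B+
1 | David Martinez | B-
4 | Olivia Wilson | B-
9 | Quinn Garcia | B-
15 | Tina Jones | B-
12 | David Martinez | C
2 | Carol Jones | C+
6 | Alice Jones | C+
14 | Kate Williams | C+
5 | Jack Williams | C-
8 | Quinn Garcia | D
10 | Olivia Wilson | D
11 | Jack Williams | F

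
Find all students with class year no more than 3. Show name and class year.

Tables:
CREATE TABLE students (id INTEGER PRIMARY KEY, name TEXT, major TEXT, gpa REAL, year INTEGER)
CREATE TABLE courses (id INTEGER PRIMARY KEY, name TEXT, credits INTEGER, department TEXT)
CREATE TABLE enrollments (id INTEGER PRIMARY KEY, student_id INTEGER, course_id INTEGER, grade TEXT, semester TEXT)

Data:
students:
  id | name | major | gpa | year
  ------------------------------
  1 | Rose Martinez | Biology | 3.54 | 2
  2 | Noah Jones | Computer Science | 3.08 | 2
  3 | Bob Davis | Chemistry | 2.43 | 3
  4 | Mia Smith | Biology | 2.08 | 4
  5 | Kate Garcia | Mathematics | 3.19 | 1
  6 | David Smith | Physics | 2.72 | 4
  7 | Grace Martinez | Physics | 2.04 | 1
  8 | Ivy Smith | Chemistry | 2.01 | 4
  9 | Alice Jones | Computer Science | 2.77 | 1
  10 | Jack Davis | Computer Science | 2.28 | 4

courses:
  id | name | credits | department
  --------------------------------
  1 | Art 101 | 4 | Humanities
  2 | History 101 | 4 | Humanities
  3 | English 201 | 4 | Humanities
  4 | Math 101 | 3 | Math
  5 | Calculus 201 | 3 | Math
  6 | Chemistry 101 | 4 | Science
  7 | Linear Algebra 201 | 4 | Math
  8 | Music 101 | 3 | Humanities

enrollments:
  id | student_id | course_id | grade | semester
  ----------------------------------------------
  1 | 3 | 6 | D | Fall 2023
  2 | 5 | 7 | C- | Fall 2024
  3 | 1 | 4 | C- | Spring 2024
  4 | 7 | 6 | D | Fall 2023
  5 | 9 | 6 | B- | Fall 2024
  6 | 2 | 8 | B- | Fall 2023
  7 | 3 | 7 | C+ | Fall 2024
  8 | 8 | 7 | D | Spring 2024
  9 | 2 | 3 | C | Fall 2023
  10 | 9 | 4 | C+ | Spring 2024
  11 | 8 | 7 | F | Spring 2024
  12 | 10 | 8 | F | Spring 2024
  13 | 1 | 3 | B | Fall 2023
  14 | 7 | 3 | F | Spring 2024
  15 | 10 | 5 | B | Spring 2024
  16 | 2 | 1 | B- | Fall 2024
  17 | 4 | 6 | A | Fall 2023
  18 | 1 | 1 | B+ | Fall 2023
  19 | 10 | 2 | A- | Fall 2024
SELECT name, year FROM students WHERE year <= 3

Execution result:
name | year
Rose Martinez | 2
Noah Jones | 2
Bob Davis | 3
Kate Garcia | 1
Grace Martinez | 1
Alice Jones | 1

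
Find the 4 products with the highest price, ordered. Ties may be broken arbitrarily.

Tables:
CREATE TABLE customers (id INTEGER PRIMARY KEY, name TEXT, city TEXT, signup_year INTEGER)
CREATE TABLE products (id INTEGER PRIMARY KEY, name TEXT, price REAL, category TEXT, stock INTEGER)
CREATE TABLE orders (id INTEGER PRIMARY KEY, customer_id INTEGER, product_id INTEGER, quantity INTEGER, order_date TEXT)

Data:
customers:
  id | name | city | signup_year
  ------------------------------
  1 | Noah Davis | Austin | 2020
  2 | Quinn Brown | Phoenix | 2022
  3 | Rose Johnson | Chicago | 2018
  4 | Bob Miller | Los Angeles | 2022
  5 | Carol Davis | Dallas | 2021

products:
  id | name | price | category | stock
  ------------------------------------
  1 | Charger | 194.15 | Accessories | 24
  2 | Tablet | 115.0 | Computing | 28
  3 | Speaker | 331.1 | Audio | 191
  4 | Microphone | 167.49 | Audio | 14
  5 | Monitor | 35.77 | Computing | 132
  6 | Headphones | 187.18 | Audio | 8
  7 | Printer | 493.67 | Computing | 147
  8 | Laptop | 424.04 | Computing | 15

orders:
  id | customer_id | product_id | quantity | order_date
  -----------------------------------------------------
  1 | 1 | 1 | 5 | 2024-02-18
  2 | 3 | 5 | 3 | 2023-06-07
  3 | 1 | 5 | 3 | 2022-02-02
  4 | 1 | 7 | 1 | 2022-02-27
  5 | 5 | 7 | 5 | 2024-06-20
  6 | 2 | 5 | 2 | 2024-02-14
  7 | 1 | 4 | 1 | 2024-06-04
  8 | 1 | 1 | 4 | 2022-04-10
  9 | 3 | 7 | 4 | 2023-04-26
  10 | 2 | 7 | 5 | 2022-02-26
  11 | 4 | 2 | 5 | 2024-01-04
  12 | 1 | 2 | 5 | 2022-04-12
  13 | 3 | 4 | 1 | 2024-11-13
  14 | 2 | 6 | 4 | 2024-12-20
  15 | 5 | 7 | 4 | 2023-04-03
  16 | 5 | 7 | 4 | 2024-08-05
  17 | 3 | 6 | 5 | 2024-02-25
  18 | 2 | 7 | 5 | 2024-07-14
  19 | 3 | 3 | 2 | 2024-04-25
SELECT name, price FROM products ORDER BY price DESC LIMIT 4

Execution result:
name | price
Printer | 493.67
Laptop | 424.04
Speaker | 331.10
Charger | 194.15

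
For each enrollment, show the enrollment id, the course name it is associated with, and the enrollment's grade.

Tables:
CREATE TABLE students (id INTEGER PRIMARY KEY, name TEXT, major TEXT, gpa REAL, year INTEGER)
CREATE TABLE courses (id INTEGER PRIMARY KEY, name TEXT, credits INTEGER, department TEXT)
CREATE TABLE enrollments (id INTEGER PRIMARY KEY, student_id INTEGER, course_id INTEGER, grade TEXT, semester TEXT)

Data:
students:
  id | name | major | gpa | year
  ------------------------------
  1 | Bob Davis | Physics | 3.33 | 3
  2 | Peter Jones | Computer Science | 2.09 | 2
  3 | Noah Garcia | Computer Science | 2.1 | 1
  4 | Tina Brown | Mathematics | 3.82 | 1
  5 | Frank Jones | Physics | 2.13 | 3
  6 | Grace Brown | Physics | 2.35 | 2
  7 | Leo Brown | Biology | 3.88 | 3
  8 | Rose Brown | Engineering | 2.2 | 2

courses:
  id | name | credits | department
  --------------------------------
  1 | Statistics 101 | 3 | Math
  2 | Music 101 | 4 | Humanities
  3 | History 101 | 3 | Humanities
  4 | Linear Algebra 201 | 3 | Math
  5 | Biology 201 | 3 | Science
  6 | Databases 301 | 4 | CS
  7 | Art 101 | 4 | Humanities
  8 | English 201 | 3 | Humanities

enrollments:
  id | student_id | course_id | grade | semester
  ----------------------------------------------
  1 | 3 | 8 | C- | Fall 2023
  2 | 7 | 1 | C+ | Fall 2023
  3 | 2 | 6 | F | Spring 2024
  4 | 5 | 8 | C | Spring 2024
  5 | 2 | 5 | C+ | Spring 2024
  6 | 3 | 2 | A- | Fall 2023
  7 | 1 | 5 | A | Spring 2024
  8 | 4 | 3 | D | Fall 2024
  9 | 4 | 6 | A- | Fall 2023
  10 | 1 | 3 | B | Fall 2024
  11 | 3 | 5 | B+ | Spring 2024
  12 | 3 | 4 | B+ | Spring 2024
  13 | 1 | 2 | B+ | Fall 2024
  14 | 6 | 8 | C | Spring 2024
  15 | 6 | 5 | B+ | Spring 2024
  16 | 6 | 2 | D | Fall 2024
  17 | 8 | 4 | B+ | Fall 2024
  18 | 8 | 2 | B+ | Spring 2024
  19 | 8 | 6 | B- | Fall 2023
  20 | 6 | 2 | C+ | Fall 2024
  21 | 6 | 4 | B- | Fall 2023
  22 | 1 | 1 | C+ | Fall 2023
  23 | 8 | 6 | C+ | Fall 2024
SELECT c.id, p.name AS course, c.grade FROM enrollments c JOIN courses p ON c.course_id = p.id

Execution result:
id | course | grade
1 | English 201 | C-
2 | Statistics 101 | C+
3 | Databases 301 | F
4 | English 201 | C
5 | Biology 201 | C+
6 | Music 101 | A-
7 | Biology 201 | A
8 | History 101 | D
9 | Databases 301 | A-
10 | History 101 | B
11 | Biology 201 | B+
12 | Linear Algebra 201 | B+
13 | Music 101 | B+
14 | English 201 | C
15 | Biology 201 | B+
16 | Music 101 | D
17 | Linear Algebra 201 | B+
18 | Music 101 | B+
19 | Databases 301 | B-
20 | Music 101 | C+
21 | Linear Algebra 201 | B-
22 | Statistics 101 | C+
23 | Databases 301 | C+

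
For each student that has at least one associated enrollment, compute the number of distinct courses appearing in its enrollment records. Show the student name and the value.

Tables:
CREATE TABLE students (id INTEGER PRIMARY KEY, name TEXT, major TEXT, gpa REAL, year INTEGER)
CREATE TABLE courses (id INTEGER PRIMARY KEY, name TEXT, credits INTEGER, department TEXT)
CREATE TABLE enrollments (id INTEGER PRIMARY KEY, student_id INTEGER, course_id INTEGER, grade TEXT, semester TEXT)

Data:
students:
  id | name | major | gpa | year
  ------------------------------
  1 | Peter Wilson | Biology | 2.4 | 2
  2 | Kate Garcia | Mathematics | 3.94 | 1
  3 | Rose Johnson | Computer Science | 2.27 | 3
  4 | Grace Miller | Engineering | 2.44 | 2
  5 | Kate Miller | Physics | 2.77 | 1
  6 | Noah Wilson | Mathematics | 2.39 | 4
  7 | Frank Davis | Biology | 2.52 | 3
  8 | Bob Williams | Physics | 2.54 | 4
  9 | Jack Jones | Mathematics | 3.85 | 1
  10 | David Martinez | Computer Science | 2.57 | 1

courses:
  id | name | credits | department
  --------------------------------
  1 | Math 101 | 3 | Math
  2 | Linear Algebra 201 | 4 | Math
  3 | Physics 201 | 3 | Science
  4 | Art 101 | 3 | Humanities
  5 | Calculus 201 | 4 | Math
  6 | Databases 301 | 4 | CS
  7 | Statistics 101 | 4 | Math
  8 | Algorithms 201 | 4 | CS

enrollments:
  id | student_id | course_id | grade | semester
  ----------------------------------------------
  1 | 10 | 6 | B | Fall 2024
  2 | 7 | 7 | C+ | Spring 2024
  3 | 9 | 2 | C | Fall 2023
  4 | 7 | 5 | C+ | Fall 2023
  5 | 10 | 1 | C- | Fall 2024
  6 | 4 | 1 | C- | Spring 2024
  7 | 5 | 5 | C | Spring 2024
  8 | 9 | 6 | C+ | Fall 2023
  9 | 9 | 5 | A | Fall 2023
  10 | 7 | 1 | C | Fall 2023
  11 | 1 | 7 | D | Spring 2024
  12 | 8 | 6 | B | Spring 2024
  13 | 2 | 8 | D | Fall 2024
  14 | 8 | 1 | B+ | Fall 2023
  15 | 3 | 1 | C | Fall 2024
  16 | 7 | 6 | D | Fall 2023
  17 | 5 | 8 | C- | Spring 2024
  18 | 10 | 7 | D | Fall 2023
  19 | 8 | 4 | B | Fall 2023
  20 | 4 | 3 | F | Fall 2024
SELECT p.name, COUNT(DISTINCT c.course_id) AS distinct_course_count FROM enrollments c JOIN students p ON c.student_id = p.id GROUP BY p.id, p.name

Execution result:
name | distinct_course_count
Peter Wilson | 1
Kate Garcia | 1
Rose Johnson | 1
Grace Miller | 2
Kate Miller | 2
Frank Davis | 4
Bob Williams | 3
Jack Jones | 3
David Martinez | 3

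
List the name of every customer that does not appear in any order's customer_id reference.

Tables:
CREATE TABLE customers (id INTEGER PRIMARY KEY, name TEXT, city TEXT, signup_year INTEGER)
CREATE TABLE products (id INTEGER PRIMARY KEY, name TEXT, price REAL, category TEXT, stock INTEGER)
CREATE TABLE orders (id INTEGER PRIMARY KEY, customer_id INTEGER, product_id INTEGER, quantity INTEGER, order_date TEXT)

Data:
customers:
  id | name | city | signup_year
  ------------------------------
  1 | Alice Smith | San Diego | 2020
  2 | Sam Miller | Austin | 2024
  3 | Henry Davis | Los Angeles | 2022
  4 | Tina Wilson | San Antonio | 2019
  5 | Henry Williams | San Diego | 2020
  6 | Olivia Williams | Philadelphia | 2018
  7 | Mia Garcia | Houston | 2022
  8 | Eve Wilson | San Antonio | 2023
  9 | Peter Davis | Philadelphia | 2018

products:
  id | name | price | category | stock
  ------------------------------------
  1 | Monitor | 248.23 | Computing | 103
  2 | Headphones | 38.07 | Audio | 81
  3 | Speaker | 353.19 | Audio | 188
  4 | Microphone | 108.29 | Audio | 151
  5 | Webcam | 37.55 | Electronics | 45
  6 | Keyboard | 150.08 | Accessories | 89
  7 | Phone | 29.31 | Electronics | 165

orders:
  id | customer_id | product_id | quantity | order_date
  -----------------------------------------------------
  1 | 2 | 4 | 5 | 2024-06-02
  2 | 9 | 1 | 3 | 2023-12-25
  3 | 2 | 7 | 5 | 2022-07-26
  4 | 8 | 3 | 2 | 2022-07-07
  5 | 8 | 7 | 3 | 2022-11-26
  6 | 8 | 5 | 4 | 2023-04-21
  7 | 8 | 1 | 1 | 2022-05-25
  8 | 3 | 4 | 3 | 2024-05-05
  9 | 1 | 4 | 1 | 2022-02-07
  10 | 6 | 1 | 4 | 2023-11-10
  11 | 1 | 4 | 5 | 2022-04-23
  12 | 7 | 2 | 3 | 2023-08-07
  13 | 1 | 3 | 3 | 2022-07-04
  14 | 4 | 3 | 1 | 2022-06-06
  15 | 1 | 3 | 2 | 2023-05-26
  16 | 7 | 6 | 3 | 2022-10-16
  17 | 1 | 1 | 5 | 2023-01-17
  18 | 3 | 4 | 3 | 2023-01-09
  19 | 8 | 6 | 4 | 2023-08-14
SELECT p.name FROM customers p LEFT JOIN orders c ON c.customer_id = p.id WHERE c.id IS NULL

Execution result:
Henry Williams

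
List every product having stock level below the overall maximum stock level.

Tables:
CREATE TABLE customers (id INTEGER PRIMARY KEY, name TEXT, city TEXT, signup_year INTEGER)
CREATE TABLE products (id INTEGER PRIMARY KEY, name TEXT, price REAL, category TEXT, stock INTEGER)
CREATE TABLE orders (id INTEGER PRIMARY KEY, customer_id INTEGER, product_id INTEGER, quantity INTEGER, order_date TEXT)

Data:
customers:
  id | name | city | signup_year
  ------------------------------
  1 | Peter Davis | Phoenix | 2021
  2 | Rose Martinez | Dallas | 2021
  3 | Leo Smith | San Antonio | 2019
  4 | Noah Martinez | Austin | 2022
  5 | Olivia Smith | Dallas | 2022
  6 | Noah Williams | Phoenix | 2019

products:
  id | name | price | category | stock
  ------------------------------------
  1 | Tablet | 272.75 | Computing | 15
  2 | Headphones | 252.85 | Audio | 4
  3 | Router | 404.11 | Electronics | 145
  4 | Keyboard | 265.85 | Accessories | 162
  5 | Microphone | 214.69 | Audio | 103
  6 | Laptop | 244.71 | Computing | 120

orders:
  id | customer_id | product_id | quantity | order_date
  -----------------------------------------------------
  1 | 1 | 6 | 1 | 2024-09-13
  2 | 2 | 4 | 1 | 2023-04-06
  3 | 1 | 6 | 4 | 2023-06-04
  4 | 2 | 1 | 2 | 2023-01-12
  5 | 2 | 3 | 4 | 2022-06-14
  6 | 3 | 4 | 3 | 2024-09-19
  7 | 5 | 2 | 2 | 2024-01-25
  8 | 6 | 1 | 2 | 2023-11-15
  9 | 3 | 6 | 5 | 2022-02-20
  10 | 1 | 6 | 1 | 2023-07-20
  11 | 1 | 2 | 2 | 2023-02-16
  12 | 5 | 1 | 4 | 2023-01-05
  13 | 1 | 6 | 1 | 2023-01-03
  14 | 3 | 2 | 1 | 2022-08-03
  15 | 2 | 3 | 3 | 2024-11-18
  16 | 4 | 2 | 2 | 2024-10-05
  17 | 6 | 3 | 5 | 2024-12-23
SELECT name, stock FROM products WHERE stock < (SELECT MAX(stock) FROM products)

Execution result:
name | stock
Tablet | 15
Headphones | 4
Router | 145
Microphone | 103
Laptop | 120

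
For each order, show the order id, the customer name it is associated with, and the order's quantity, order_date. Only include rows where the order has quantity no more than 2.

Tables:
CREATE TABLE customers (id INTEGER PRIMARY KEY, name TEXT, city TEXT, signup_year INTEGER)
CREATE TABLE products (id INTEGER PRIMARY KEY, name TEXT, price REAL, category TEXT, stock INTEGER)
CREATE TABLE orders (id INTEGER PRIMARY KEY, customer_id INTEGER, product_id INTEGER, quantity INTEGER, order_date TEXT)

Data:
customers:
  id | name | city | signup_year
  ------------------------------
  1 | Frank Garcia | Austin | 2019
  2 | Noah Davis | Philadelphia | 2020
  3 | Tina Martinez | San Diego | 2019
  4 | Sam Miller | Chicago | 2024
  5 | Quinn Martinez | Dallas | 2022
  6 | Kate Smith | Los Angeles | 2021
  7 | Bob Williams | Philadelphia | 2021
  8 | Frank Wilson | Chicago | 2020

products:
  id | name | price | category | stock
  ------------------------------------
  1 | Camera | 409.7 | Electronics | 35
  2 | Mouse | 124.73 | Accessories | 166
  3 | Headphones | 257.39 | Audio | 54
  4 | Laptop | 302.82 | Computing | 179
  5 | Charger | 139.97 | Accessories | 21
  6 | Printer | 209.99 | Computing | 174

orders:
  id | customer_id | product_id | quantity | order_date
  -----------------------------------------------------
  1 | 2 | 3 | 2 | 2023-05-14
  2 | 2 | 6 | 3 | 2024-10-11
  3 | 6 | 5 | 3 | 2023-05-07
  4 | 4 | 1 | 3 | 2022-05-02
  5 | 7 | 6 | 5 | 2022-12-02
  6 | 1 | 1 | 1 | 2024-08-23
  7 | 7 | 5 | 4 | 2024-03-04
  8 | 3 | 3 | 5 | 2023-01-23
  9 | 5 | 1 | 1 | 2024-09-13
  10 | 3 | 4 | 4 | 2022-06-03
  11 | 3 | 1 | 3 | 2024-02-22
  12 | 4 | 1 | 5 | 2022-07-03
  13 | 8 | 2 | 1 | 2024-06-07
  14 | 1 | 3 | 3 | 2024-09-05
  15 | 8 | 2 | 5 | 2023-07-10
SELECT c.id, p.name AS customer, c.quantity, c.order_date FROM orders c JOIN customers p ON c.customer_id = p.id WHERE c.quantity <= 2

Execution result:
id | customer | quantity | order_date
1 | Noah Davis | 2 | 2023-05-14
6 | Frank Garcia | 1 | 2024-08-23
9 | Quinn Martinez | 1 | 2024-09-13
13 | Frank Wilson | 1 | 2024-06-07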